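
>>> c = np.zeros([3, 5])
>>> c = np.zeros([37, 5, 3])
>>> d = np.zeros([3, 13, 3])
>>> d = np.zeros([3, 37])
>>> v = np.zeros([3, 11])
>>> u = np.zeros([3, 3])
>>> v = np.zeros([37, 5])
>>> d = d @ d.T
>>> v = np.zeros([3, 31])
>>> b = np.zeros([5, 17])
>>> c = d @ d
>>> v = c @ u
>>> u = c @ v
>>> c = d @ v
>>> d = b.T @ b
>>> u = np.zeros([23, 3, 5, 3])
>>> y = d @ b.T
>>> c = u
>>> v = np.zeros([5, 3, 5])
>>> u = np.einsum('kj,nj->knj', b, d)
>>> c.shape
(23, 3, 5, 3)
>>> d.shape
(17, 17)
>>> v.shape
(5, 3, 5)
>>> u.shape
(5, 17, 17)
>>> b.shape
(5, 17)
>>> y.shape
(17, 5)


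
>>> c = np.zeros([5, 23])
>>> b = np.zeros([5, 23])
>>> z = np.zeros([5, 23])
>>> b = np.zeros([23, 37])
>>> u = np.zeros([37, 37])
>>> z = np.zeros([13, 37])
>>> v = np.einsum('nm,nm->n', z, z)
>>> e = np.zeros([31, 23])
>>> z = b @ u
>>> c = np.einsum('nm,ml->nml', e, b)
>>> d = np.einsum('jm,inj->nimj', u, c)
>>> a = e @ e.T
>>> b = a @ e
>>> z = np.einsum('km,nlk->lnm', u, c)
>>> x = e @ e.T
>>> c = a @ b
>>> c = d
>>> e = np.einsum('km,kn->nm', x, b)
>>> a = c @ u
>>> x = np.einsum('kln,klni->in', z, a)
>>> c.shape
(23, 31, 37, 37)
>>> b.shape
(31, 23)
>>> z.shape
(23, 31, 37)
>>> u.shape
(37, 37)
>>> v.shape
(13,)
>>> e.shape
(23, 31)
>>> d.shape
(23, 31, 37, 37)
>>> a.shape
(23, 31, 37, 37)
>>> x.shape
(37, 37)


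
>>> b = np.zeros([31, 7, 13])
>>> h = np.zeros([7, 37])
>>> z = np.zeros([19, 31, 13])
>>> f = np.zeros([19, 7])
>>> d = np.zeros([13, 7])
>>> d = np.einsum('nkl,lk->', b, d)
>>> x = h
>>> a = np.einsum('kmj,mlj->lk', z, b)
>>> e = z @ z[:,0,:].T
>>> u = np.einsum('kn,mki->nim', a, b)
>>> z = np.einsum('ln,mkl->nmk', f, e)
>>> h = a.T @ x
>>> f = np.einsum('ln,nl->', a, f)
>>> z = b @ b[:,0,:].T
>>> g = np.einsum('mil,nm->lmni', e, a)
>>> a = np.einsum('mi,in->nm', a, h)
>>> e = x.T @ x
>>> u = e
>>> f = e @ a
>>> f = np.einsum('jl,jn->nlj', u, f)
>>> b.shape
(31, 7, 13)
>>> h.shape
(19, 37)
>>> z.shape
(31, 7, 31)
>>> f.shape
(7, 37, 37)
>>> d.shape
()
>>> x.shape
(7, 37)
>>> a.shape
(37, 7)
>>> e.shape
(37, 37)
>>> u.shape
(37, 37)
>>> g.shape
(19, 19, 7, 31)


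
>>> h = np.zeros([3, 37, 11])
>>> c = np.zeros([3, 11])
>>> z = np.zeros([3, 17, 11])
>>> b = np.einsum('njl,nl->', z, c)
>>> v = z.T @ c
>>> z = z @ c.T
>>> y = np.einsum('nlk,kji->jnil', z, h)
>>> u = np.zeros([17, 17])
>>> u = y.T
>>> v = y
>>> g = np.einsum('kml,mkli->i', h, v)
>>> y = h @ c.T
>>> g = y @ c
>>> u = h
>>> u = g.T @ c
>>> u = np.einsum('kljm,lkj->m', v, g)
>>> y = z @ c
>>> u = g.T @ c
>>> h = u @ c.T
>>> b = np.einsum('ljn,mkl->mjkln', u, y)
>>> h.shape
(11, 37, 3)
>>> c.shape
(3, 11)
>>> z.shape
(3, 17, 3)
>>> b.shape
(3, 37, 17, 11, 11)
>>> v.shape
(37, 3, 11, 17)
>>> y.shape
(3, 17, 11)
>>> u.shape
(11, 37, 11)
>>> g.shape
(3, 37, 11)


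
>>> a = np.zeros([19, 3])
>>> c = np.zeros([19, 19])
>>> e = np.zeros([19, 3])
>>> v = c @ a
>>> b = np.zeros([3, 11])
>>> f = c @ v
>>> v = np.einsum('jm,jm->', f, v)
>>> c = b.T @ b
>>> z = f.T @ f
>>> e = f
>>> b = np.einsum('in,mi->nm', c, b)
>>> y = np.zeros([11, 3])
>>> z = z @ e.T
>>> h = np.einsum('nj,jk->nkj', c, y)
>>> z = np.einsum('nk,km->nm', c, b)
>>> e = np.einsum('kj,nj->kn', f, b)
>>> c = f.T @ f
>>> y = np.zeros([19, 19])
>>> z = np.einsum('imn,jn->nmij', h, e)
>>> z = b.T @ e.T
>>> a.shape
(19, 3)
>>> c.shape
(3, 3)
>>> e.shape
(19, 11)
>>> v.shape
()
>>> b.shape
(11, 3)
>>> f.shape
(19, 3)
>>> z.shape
(3, 19)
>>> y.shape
(19, 19)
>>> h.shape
(11, 3, 11)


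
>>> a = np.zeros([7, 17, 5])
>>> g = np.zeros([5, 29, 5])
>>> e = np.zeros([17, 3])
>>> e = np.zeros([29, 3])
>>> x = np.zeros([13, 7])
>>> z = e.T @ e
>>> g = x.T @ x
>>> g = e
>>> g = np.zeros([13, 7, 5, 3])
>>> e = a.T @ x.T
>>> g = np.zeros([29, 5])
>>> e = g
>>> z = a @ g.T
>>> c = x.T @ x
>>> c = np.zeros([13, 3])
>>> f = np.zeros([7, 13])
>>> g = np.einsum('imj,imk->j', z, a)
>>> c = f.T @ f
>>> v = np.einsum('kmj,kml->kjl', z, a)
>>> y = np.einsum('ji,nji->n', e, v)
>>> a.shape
(7, 17, 5)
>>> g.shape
(29,)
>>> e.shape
(29, 5)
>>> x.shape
(13, 7)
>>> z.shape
(7, 17, 29)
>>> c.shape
(13, 13)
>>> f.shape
(7, 13)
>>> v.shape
(7, 29, 5)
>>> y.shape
(7,)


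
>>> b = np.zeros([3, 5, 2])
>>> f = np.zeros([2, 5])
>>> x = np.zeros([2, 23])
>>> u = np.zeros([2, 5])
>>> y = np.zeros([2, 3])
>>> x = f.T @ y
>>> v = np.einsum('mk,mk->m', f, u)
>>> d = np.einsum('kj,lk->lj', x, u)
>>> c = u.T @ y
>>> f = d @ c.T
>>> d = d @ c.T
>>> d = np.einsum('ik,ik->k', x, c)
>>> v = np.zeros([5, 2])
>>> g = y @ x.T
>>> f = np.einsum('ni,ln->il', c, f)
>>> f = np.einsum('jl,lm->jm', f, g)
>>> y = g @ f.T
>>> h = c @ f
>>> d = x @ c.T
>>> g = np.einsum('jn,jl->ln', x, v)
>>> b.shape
(3, 5, 2)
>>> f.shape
(3, 5)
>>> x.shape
(5, 3)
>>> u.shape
(2, 5)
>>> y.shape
(2, 3)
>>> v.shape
(5, 2)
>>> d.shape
(5, 5)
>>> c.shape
(5, 3)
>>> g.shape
(2, 3)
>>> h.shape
(5, 5)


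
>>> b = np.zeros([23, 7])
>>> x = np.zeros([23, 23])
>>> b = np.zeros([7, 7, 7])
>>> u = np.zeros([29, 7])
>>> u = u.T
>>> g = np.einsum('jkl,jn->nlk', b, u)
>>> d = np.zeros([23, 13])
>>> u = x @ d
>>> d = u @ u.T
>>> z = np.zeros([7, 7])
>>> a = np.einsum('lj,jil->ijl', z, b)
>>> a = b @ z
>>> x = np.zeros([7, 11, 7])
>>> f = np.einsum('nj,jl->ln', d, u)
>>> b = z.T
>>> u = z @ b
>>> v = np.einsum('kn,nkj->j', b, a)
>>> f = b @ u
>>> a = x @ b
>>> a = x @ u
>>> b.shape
(7, 7)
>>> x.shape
(7, 11, 7)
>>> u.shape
(7, 7)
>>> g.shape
(29, 7, 7)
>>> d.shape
(23, 23)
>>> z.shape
(7, 7)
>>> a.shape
(7, 11, 7)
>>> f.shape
(7, 7)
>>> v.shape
(7,)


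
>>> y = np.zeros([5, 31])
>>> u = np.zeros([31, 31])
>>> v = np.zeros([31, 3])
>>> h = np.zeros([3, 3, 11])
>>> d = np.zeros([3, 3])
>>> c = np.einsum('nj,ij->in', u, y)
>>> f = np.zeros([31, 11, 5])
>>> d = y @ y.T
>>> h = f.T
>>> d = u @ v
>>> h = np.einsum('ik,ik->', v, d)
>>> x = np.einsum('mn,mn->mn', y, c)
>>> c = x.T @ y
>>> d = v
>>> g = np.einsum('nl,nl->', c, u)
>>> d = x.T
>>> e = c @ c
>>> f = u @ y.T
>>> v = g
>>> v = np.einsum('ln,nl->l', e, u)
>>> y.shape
(5, 31)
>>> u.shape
(31, 31)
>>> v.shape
(31,)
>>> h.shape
()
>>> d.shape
(31, 5)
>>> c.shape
(31, 31)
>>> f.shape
(31, 5)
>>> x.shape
(5, 31)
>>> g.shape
()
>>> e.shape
(31, 31)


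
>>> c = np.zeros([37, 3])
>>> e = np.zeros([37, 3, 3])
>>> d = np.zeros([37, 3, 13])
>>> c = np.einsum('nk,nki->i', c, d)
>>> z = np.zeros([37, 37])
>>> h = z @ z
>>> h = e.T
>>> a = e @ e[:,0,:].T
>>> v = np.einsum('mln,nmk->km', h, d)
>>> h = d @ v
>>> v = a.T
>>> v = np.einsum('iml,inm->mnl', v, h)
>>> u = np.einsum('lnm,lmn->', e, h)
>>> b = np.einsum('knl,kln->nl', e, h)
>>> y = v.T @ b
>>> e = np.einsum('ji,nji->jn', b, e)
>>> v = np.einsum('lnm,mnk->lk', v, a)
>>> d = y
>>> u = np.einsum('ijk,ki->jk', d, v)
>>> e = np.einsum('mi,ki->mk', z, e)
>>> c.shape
(13,)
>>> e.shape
(37, 3)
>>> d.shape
(37, 3, 3)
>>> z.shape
(37, 37)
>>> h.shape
(37, 3, 3)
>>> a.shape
(37, 3, 37)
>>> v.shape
(3, 37)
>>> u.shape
(3, 3)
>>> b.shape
(3, 3)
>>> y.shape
(37, 3, 3)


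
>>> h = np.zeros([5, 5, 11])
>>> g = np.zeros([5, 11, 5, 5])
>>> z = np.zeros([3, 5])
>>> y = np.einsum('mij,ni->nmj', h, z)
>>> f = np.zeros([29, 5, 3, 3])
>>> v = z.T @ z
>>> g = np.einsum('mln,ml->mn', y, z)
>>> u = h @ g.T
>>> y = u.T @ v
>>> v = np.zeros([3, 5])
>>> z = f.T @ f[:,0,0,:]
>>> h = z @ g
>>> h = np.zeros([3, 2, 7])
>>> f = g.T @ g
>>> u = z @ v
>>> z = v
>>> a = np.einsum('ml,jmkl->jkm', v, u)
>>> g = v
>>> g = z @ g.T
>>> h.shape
(3, 2, 7)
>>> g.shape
(3, 3)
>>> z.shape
(3, 5)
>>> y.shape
(3, 5, 5)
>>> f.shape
(11, 11)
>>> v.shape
(3, 5)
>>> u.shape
(3, 3, 5, 5)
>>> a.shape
(3, 5, 3)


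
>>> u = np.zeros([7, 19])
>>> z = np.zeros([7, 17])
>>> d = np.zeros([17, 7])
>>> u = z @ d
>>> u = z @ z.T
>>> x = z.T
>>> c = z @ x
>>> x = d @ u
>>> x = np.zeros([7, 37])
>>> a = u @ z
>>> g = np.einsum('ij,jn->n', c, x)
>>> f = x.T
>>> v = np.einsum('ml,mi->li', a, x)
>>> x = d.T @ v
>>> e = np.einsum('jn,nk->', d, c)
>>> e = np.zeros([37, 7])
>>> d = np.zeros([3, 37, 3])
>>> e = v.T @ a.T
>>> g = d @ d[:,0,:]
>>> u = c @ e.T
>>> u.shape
(7, 37)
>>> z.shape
(7, 17)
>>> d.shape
(3, 37, 3)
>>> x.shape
(7, 37)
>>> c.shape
(7, 7)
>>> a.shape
(7, 17)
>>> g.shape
(3, 37, 3)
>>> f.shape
(37, 7)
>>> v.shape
(17, 37)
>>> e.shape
(37, 7)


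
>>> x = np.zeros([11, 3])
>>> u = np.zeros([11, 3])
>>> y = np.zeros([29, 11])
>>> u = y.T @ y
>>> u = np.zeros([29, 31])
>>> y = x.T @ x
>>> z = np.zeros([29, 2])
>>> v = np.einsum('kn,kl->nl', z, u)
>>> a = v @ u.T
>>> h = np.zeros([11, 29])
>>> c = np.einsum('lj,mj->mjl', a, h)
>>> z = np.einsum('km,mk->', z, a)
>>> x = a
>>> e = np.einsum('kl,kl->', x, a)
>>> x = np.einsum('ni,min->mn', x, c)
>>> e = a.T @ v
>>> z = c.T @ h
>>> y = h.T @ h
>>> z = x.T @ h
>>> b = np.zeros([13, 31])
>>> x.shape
(11, 2)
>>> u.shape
(29, 31)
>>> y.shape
(29, 29)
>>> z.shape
(2, 29)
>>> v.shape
(2, 31)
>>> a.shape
(2, 29)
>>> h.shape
(11, 29)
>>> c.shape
(11, 29, 2)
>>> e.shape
(29, 31)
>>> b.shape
(13, 31)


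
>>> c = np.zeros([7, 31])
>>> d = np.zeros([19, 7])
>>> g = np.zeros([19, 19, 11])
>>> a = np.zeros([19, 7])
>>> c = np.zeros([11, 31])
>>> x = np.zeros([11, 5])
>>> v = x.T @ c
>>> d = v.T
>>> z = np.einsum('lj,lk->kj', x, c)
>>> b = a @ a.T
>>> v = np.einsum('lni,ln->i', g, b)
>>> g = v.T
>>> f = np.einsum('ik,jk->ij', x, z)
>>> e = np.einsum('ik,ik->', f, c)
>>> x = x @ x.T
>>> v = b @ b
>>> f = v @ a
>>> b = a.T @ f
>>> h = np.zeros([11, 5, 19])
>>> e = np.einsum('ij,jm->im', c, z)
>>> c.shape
(11, 31)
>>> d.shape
(31, 5)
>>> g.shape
(11,)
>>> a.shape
(19, 7)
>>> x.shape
(11, 11)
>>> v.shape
(19, 19)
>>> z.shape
(31, 5)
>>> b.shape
(7, 7)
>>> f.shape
(19, 7)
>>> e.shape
(11, 5)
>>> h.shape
(11, 5, 19)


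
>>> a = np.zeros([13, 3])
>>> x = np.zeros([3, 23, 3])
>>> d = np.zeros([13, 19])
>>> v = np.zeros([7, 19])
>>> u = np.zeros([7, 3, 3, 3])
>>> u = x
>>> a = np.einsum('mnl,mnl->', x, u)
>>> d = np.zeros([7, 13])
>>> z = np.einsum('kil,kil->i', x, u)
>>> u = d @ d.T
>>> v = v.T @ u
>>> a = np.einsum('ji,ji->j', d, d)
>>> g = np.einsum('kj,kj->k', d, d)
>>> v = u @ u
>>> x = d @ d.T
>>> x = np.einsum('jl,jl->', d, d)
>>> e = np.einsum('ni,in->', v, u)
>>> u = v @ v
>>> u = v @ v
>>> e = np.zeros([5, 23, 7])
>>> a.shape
(7,)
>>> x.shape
()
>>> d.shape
(7, 13)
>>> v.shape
(7, 7)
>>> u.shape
(7, 7)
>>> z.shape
(23,)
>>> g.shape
(7,)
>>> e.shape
(5, 23, 7)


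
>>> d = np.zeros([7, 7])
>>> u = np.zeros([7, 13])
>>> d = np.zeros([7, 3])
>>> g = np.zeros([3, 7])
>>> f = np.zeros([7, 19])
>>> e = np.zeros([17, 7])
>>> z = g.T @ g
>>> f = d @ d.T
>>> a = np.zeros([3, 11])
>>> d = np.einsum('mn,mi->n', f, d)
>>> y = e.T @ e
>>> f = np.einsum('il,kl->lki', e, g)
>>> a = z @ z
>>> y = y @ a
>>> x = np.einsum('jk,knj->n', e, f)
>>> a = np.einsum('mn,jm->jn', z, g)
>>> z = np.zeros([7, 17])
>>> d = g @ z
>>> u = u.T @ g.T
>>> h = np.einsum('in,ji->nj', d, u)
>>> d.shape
(3, 17)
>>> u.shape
(13, 3)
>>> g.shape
(3, 7)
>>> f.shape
(7, 3, 17)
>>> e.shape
(17, 7)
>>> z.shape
(7, 17)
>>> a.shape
(3, 7)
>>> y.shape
(7, 7)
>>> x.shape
(3,)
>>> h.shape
(17, 13)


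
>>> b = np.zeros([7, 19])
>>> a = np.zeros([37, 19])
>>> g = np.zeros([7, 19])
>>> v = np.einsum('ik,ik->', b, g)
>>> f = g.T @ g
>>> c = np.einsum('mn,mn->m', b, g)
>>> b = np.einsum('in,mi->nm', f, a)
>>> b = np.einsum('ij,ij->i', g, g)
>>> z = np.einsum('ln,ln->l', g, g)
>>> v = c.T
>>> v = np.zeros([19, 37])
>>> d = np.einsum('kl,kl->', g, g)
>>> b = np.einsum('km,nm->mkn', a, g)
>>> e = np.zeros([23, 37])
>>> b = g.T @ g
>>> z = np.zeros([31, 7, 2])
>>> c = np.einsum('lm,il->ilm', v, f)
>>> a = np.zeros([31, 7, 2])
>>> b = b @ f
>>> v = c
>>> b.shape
(19, 19)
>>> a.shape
(31, 7, 2)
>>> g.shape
(7, 19)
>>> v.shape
(19, 19, 37)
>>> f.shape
(19, 19)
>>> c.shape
(19, 19, 37)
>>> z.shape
(31, 7, 2)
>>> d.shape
()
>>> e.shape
(23, 37)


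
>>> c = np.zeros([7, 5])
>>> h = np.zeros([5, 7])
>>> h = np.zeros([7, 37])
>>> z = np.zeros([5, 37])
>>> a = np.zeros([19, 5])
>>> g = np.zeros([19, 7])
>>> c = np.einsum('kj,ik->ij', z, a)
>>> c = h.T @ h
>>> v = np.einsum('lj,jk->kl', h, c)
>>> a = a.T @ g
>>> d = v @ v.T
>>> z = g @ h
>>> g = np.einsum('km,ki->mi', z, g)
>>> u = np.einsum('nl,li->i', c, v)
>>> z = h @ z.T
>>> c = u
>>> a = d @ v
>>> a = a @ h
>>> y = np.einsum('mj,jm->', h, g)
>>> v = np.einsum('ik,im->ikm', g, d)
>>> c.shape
(7,)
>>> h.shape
(7, 37)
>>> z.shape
(7, 19)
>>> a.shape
(37, 37)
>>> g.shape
(37, 7)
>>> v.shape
(37, 7, 37)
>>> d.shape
(37, 37)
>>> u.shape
(7,)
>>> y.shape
()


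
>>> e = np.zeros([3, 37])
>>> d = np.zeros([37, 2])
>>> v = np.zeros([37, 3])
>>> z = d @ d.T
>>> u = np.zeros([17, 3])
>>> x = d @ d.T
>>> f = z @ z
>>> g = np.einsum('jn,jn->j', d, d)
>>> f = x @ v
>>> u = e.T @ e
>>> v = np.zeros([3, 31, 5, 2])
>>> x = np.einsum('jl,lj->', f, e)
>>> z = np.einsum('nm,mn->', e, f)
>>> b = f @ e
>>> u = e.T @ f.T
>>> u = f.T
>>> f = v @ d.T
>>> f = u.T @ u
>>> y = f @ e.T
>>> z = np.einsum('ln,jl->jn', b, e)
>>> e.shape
(3, 37)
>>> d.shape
(37, 2)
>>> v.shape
(3, 31, 5, 2)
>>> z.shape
(3, 37)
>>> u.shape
(3, 37)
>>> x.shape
()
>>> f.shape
(37, 37)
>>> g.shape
(37,)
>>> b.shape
(37, 37)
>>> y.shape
(37, 3)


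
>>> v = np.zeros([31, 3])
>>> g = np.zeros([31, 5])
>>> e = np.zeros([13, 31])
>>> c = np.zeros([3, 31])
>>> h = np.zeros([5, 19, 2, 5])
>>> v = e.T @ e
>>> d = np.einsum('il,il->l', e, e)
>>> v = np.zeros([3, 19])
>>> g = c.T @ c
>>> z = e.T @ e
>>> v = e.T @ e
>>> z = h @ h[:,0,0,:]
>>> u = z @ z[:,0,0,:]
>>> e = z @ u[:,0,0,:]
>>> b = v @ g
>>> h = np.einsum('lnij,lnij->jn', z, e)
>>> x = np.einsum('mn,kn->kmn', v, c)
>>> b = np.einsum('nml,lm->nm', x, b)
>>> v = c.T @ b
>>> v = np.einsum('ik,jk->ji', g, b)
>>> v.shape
(3, 31)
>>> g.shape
(31, 31)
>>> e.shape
(5, 19, 2, 5)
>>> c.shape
(3, 31)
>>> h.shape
(5, 19)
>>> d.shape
(31,)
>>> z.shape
(5, 19, 2, 5)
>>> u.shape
(5, 19, 2, 5)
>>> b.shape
(3, 31)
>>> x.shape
(3, 31, 31)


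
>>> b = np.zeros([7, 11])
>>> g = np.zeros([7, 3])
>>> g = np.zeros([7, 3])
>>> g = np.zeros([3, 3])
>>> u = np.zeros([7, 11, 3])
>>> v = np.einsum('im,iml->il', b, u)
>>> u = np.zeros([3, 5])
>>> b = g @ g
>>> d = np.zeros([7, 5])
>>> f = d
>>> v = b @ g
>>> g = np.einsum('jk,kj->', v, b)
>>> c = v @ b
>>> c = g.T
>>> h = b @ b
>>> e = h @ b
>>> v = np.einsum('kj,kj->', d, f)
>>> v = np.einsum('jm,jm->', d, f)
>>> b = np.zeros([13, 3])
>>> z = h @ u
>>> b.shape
(13, 3)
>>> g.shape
()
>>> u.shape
(3, 5)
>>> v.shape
()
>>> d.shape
(7, 5)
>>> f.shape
(7, 5)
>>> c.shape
()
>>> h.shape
(3, 3)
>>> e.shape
(3, 3)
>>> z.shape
(3, 5)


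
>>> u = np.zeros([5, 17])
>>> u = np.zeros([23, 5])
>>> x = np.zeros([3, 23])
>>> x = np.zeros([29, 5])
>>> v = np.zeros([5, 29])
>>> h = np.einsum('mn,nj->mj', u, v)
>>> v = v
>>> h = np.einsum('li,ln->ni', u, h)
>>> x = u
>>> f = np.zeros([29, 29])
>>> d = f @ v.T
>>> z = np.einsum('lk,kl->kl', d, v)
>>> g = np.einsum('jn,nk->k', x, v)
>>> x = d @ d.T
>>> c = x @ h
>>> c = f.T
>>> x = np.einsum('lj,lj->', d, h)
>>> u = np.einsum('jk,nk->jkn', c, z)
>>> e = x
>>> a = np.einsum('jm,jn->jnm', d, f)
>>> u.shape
(29, 29, 5)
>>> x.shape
()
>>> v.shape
(5, 29)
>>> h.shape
(29, 5)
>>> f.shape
(29, 29)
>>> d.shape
(29, 5)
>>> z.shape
(5, 29)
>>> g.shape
(29,)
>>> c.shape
(29, 29)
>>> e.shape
()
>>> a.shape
(29, 29, 5)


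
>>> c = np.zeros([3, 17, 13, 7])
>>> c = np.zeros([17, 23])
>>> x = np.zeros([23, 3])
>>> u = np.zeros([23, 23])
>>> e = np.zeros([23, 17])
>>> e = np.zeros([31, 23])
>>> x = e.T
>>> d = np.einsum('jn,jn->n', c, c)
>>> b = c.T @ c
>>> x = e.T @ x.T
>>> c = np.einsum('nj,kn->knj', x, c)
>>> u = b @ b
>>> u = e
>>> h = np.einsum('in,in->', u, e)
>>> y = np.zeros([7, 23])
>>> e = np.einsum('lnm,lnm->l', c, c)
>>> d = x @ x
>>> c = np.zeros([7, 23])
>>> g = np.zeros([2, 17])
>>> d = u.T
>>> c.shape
(7, 23)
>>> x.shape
(23, 23)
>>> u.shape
(31, 23)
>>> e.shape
(17,)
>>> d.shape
(23, 31)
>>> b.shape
(23, 23)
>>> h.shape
()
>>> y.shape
(7, 23)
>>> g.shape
(2, 17)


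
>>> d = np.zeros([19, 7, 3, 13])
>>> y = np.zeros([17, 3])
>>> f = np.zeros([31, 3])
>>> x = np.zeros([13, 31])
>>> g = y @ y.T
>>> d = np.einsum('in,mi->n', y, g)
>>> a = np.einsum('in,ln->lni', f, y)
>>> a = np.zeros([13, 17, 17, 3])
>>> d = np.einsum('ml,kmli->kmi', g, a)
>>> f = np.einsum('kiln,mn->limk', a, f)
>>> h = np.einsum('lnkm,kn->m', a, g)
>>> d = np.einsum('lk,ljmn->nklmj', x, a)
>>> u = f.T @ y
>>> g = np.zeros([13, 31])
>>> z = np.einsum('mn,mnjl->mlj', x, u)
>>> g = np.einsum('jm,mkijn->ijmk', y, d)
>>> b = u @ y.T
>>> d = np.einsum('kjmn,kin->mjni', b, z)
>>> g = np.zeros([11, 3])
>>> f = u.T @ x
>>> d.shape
(17, 31, 17, 3)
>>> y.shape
(17, 3)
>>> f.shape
(3, 17, 31, 31)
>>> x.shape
(13, 31)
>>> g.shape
(11, 3)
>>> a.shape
(13, 17, 17, 3)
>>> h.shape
(3,)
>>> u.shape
(13, 31, 17, 3)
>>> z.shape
(13, 3, 17)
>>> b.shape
(13, 31, 17, 17)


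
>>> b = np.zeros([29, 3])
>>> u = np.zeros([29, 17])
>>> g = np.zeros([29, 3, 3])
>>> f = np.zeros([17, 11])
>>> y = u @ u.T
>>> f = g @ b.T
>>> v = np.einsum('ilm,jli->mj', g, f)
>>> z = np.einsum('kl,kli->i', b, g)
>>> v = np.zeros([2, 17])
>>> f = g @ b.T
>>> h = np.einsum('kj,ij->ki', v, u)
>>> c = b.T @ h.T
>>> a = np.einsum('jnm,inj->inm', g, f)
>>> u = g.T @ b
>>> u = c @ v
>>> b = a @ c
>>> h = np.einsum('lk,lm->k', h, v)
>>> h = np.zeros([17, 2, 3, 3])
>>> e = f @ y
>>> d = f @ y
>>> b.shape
(29, 3, 2)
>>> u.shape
(3, 17)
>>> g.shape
(29, 3, 3)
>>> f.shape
(29, 3, 29)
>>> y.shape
(29, 29)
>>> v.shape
(2, 17)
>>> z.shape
(3,)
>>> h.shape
(17, 2, 3, 3)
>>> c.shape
(3, 2)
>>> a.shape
(29, 3, 3)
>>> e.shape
(29, 3, 29)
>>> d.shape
(29, 3, 29)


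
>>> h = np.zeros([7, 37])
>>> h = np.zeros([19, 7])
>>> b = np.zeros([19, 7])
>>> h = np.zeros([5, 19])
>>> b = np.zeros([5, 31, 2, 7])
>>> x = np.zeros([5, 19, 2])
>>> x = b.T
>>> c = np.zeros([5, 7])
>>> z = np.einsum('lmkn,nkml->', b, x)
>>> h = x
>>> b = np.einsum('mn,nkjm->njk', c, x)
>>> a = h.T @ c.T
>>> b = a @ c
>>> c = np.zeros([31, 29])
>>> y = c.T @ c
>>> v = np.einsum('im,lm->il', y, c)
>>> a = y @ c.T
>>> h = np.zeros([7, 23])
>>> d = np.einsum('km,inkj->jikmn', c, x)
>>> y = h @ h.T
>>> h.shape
(7, 23)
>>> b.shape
(5, 31, 2, 7)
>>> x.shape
(7, 2, 31, 5)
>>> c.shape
(31, 29)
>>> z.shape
()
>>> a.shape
(29, 31)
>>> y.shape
(7, 7)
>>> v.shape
(29, 31)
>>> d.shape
(5, 7, 31, 29, 2)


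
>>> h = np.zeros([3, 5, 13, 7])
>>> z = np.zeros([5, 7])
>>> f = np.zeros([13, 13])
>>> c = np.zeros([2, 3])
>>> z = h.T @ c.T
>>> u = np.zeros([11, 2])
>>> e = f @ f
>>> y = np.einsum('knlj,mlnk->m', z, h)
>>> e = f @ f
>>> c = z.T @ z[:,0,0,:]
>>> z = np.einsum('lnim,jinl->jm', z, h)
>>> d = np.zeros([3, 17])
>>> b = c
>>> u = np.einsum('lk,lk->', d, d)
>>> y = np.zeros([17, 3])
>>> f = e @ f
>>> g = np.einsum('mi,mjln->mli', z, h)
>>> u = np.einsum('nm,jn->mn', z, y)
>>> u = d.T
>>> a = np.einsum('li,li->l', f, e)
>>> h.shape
(3, 5, 13, 7)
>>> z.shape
(3, 2)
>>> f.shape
(13, 13)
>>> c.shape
(2, 5, 13, 2)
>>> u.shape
(17, 3)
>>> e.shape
(13, 13)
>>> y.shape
(17, 3)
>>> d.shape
(3, 17)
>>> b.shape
(2, 5, 13, 2)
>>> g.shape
(3, 13, 2)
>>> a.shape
(13,)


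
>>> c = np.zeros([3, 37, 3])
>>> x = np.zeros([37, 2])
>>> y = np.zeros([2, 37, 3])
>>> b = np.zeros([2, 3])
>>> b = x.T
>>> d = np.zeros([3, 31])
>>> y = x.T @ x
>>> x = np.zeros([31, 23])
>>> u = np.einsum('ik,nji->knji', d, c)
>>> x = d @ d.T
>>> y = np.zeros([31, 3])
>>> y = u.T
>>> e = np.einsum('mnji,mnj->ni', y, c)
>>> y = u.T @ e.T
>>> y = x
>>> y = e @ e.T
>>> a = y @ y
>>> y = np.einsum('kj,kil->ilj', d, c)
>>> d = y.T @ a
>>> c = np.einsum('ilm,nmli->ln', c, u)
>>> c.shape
(37, 31)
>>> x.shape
(3, 3)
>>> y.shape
(37, 3, 31)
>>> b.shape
(2, 37)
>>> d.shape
(31, 3, 37)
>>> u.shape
(31, 3, 37, 3)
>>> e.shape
(37, 31)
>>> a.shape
(37, 37)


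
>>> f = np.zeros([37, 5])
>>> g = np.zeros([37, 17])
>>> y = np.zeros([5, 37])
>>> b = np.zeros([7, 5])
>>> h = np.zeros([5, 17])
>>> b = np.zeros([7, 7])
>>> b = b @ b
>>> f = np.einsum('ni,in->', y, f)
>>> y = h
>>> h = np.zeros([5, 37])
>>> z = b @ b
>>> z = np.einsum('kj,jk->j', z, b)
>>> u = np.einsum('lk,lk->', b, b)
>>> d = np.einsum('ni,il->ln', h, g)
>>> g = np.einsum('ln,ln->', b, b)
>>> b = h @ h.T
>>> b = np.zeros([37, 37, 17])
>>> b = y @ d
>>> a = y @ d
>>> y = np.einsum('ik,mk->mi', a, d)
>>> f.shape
()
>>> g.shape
()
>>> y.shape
(17, 5)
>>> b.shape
(5, 5)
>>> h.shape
(5, 37)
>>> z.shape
(7,)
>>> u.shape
()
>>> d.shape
(17, 5)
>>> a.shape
(5, 5)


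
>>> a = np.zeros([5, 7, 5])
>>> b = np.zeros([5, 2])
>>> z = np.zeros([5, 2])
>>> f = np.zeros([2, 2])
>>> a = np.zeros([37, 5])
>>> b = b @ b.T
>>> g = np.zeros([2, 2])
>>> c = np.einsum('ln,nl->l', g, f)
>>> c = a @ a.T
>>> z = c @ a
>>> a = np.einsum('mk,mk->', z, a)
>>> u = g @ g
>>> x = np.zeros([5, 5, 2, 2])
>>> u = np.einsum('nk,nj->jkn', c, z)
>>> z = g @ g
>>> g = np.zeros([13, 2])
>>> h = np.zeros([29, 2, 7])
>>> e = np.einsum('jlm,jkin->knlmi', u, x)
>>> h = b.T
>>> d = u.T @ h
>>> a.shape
()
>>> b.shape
(5, 5)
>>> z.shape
(2, 2)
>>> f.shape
(2, 2)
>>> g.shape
(13, 2)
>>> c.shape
(37, 37)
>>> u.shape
(5, 37, 37)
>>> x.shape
(5, 5, 2, 2)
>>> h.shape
(5, 5)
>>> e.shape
(5, 2, 37, 37, 2)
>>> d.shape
(37, 37, 5)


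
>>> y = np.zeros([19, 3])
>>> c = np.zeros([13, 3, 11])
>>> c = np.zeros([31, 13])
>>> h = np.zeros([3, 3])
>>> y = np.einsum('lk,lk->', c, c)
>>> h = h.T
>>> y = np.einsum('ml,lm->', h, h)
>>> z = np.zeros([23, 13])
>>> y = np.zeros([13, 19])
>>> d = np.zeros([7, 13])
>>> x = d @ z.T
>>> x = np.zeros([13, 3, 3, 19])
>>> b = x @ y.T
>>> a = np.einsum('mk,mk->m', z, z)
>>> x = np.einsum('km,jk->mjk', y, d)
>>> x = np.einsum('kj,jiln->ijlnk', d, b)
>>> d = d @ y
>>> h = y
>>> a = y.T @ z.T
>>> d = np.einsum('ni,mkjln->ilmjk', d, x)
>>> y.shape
(13, 19)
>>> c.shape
(31, 13)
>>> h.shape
(13, 19)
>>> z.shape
(23, 13)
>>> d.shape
(19, 13, 3, 3, 13)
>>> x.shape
(3, 13, 3, 13, 7)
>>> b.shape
(13, 3, 3, 13)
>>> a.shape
(19, 23)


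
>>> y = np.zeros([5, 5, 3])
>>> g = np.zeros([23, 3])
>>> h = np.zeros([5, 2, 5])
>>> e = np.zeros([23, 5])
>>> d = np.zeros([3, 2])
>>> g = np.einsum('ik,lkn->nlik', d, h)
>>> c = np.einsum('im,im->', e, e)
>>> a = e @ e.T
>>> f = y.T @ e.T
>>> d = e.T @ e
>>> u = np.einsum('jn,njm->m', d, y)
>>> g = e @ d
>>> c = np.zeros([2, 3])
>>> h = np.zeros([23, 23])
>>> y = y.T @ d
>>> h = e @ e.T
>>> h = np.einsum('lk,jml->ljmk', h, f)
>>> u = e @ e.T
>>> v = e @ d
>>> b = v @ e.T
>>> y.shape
(3, 5, 5)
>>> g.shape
(23, 5)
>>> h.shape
(23, 3, 5, 23)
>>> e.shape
(23, 5)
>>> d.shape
(5, 5)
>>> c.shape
(2, 3)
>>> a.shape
(23, 23)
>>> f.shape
(3, 5, 23)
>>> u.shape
(23, 23)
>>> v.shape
(23, 5)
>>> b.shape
(23, 23)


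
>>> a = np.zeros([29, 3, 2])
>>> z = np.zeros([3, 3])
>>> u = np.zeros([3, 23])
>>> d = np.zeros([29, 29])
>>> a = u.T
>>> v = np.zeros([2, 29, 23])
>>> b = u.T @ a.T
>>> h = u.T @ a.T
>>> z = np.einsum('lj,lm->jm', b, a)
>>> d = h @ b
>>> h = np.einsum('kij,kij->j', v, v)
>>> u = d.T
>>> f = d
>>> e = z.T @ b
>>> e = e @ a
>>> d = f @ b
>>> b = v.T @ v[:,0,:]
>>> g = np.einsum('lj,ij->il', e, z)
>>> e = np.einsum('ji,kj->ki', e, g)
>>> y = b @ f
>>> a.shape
(23, 3)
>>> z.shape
(23, 3)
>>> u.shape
(23, 23)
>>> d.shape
(23, 23)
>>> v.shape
(2, 29, 23)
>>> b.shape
(23, 29, 23)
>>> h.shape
(23,)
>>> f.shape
(23, 23)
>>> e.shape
(23, 3)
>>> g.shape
(23, 3)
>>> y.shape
(23, 29, 23)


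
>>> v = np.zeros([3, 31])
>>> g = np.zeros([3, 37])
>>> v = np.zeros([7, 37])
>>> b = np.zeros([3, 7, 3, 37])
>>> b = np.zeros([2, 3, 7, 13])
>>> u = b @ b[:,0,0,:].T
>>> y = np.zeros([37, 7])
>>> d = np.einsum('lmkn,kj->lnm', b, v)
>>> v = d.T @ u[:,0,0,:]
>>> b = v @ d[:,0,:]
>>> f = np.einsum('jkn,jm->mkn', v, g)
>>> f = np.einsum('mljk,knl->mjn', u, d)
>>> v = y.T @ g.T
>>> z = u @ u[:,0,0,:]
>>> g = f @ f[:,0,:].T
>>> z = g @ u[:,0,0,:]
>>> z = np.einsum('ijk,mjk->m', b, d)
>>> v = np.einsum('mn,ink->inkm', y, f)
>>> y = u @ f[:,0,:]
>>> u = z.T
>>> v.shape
(2, 7, 13, 37)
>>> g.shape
(2, 7, 2)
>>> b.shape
(3, 13, 3)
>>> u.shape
(2,)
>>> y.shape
(2, 3, 7, 13)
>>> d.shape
(2, 13, 3)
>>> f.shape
(2, 7, 13)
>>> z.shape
(2,)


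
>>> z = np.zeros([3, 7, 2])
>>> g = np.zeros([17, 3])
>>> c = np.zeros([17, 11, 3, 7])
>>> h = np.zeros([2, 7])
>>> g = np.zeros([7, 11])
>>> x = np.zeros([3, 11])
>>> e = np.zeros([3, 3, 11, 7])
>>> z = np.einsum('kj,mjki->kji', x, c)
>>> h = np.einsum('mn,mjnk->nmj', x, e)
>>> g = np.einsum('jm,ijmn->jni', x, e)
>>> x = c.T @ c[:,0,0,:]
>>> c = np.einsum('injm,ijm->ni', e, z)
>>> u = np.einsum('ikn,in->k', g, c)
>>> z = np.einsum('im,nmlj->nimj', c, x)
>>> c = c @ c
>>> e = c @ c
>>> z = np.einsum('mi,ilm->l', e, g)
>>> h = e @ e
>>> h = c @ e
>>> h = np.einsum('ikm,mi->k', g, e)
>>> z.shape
(7,)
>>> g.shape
(3, 7, 3)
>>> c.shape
(3, 3)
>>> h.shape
(7,)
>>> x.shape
(7, 3, 11, 7)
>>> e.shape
(3, 3)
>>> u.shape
(7,)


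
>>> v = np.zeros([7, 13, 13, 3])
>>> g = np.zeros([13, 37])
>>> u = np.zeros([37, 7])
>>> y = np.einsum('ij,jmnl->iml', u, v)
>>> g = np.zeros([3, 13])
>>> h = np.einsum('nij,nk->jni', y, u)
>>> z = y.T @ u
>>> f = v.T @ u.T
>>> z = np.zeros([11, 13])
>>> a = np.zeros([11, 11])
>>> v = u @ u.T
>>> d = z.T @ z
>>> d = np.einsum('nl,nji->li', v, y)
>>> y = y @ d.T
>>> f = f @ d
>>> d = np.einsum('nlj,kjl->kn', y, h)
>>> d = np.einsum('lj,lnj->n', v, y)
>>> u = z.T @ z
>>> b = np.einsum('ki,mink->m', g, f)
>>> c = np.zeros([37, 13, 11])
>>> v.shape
(37, 37)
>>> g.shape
(3, 13)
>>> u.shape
(13, 13)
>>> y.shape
(37, 13, 37)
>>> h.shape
(3, 37, 13)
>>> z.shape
(11, 13)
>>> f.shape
(3, 13, 13, 3)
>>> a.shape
(11, 11)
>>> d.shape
(13,)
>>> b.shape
(3,)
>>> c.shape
(37, 13, 11)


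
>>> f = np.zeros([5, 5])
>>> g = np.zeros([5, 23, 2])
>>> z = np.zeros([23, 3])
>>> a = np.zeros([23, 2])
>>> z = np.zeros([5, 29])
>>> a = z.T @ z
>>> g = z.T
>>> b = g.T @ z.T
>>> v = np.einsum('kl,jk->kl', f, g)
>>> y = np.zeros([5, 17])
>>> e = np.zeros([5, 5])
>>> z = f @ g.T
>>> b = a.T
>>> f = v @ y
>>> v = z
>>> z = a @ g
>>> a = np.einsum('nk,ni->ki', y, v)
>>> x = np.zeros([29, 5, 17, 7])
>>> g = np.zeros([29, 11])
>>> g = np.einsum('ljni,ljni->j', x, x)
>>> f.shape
(5, 17)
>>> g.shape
(5,)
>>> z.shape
(29, 5)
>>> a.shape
(17, 29)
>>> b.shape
(29, 29)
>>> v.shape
(5, 29)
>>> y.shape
(5, 17)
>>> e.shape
(5, 5)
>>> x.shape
(29, 5, 17, 7)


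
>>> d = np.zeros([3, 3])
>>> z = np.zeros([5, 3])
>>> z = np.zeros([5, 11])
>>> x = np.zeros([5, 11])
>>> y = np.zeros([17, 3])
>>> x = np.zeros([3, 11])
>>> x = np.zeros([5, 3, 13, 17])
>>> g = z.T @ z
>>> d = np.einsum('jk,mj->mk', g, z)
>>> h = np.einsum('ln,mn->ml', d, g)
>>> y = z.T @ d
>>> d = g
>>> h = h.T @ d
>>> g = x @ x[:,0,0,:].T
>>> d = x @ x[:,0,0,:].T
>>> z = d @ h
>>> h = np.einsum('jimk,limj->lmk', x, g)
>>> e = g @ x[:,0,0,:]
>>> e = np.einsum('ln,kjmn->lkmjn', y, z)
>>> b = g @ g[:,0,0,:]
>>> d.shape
(5, 3, 13, 5)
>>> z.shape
(5, 3, 13, 11)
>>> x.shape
(5, 3, 13, 17)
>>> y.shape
(11, 11)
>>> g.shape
(5, 3, 13, 5)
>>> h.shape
(5, 13, 17)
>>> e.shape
(11, 5, 13, 3, 11)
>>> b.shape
(5, 3, 13, 5)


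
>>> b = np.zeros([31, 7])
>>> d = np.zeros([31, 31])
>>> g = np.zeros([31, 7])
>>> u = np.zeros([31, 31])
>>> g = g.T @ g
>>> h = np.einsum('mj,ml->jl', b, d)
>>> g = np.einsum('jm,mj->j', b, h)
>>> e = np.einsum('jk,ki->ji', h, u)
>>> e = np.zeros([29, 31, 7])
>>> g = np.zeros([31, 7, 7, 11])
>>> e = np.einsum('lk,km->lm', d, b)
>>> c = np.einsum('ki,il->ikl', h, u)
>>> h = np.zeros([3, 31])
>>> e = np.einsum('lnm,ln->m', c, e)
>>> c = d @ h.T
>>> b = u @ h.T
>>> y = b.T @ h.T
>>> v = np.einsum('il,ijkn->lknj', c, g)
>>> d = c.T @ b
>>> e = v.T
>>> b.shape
(31, 3)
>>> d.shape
(3, 3)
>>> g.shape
(31, 7, 7, 11)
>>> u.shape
(31, 31)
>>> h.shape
(3, 31)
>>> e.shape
(7, 11, 7, 3)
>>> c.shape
(31, 3)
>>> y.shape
(3, 3)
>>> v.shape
(3, 7, 11, 7)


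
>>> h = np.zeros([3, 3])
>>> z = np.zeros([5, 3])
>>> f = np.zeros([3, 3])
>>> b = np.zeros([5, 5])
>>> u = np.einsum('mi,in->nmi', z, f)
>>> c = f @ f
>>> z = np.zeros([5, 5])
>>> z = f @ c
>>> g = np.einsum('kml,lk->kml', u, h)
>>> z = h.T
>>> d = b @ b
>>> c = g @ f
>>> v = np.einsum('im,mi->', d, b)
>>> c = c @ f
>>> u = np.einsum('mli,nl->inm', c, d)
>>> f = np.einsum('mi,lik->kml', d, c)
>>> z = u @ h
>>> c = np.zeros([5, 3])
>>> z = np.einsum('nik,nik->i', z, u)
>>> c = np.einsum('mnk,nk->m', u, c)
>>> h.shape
(3, 3)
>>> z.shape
(5,)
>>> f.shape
(3, 5, 3)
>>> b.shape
(5, 5)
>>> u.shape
(3, 5, 3)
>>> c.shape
(3,)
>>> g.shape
(3, 5, 3)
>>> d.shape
(5, 5)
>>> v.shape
()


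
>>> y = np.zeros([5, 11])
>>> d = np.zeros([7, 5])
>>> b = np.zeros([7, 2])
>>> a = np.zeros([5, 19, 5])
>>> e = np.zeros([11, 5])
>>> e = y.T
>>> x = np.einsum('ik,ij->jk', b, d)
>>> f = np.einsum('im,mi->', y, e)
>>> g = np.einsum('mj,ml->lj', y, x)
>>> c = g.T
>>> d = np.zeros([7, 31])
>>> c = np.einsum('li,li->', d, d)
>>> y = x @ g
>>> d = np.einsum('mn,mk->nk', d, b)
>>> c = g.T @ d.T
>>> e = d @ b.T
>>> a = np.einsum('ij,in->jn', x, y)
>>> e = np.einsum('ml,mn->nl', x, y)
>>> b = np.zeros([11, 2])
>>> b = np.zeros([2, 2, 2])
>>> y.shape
(5, 11)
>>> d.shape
(31, 2)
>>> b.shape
(2, 2, 2)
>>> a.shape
(2, 11)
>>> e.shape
(11, 2)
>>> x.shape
(5, 2)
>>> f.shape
()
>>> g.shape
(2, 11)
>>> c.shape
(11, 31)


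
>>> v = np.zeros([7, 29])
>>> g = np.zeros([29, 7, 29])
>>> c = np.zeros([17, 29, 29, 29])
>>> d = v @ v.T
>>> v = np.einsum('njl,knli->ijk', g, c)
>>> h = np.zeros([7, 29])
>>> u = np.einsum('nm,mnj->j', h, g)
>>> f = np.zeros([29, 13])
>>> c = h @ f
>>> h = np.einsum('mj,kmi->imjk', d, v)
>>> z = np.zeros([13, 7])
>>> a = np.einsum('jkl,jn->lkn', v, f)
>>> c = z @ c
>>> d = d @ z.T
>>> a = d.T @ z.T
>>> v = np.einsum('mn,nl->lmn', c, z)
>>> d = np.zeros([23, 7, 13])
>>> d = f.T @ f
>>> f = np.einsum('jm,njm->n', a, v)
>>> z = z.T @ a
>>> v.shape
(7, 13, 13)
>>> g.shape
(29, 7, 29)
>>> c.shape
(13, 13)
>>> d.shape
(13, 13)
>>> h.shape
(17, 7, 7, 29)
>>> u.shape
(29,)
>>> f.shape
(7,)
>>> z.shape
(7, 13)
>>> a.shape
(13, 13)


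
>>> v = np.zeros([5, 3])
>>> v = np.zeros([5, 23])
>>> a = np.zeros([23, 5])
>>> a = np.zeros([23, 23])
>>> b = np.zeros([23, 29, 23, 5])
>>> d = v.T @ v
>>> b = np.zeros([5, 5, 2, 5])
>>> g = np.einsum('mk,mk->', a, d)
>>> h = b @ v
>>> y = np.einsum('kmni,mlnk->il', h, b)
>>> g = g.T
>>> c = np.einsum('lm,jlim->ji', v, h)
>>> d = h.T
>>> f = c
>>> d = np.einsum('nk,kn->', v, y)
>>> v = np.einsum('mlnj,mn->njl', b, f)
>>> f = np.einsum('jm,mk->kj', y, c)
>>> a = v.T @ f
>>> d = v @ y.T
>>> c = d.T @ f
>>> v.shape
(2, 5, 5)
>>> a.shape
(5, 5, 23)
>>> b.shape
(5, 5, 2, 5)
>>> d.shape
(2, 5, 23)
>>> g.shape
()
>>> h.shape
(5, 5, 2, 23)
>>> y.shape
(23, 5)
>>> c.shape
(23, 5, 23)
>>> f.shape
(2, 23)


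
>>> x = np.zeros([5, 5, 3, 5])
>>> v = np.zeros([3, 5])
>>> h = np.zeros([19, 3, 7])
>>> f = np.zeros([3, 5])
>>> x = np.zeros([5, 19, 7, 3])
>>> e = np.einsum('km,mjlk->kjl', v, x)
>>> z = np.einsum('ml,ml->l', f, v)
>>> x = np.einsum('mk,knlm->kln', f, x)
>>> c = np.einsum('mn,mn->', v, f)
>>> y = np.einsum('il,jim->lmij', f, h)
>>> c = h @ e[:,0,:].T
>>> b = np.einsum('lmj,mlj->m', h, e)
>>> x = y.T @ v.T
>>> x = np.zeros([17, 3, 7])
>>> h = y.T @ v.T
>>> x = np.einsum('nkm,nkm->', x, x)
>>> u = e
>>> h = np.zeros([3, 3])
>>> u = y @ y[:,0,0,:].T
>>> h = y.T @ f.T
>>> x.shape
()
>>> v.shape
(3, 5)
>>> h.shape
(19, 3, 7, 3)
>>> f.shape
(3, 5)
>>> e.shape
(3, 19, 7)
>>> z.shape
(5,)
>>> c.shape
(19, 3, 3)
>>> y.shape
(5, 7, 3, 19)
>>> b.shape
(3,)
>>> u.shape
(5, 7, 3, 5)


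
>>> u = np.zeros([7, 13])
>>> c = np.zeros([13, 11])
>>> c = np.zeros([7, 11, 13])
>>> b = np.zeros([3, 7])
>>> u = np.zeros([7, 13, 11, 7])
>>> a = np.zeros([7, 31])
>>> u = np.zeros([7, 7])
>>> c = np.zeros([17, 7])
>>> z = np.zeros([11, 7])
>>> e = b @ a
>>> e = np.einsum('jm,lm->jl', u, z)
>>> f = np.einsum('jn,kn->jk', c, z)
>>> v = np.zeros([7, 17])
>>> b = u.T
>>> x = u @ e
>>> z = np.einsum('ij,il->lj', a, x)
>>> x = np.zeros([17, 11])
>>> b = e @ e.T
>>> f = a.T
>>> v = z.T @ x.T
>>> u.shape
(7, 7)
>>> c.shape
(17, 7)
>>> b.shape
(7, 7)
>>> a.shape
(7, 31)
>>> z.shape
(11, 31)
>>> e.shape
(7, 11)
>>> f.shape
(31, 7)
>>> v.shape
(31, 17)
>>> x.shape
(17, 11)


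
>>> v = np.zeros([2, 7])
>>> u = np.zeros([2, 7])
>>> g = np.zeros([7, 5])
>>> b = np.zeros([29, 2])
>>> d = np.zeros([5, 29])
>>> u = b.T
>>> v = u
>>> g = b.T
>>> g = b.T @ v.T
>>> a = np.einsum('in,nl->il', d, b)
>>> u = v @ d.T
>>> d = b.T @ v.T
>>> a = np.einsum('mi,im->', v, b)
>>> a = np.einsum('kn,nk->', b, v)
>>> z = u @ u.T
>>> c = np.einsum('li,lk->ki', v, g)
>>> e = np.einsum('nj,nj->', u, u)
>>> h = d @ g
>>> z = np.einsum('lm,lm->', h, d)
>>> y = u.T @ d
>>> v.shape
(2, 29)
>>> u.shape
(2, 5)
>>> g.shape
(2, 2)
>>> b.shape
(29, 2)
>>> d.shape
(2, 2)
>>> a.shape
()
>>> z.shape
()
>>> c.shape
(2, 29)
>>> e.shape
()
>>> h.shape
(2, 2)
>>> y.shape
(5, 2)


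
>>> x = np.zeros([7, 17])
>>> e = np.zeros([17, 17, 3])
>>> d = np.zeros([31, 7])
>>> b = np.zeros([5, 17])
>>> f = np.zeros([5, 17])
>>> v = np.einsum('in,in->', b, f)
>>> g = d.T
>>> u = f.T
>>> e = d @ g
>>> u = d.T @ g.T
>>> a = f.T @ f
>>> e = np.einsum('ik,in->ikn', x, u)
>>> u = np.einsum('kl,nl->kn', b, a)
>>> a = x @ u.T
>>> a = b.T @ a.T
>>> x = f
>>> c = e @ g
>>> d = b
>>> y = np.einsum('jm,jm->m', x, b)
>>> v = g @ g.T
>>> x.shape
(5, 17)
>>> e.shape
(7, 17, 7)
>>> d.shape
(5, 17)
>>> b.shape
(5, 17)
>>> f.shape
(5, 17)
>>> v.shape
(7, 7)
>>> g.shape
(7, 31)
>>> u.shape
(5, 17)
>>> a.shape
(17, 7)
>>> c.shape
(7, 17, 31)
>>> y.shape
(17,)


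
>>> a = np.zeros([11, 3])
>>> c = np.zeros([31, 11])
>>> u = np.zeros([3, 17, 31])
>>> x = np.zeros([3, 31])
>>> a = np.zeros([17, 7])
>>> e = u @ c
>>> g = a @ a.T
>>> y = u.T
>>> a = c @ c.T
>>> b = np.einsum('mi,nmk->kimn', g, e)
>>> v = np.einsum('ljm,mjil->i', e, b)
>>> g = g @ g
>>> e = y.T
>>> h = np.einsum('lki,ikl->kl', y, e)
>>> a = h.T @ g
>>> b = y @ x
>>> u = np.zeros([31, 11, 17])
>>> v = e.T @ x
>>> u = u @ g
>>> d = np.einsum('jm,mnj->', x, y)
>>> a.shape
(31, 17)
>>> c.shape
(31, 11)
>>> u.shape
(31, 11, 17)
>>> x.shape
(3, 31)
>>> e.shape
(3, 17, 31)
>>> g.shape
(17, 17)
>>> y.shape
(31, 17, 3)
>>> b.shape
(31, 17, 31)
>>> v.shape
(31, 17, 31)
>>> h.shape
(17, 31)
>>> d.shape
()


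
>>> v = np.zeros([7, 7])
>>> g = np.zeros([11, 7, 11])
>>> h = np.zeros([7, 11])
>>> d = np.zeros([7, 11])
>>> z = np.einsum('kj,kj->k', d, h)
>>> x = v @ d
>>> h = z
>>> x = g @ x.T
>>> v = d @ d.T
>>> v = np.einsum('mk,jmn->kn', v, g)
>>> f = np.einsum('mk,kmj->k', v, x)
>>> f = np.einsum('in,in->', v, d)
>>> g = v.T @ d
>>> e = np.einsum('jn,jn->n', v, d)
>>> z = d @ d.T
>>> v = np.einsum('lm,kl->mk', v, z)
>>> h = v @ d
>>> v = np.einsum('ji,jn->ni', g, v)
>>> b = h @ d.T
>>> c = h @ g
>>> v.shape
(7, 11)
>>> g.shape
(11, 11)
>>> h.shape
(11, 11)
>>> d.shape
(7, 11)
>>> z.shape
(7, 7)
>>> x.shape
(11, 7, 7)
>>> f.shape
()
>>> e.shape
(11,)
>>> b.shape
(11, 7)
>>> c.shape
(11, 11)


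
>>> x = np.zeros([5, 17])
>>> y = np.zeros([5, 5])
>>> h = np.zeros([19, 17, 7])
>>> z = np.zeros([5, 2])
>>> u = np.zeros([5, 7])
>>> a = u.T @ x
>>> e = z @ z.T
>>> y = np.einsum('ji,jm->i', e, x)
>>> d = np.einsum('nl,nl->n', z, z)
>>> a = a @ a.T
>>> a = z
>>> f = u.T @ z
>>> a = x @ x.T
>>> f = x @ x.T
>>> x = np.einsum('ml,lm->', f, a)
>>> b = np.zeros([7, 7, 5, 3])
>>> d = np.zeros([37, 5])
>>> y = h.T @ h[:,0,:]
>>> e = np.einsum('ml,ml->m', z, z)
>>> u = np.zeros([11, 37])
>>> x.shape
()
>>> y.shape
(7, 17, 7)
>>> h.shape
(19, 17, 7)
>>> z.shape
(5, 2)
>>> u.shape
(11, 37)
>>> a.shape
(5, 5)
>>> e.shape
(5,)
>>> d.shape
(37, 5)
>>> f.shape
(5, 5)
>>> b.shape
(7, 7, 5, 3)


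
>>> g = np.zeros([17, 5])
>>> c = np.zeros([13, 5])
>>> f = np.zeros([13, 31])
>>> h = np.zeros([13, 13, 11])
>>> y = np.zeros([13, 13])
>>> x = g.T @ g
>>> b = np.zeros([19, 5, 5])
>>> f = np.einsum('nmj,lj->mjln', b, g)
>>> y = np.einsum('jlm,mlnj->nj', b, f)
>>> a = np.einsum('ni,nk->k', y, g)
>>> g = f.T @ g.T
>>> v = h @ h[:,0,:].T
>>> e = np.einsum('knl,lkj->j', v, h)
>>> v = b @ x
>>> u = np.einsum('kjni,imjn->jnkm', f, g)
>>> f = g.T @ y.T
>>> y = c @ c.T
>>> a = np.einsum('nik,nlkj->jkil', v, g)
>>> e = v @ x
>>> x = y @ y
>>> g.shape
(19, 17, 5, 17)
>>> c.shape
(13, 5)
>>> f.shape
(17, 5, 17, 17)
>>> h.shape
(13, 13, 11)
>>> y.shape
(13, 13)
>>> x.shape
(13, 13)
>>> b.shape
(19, 5, 5)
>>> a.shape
(17, 5, 5, 17)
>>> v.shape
(19, 5, 5)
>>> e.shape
(19, 5, 5)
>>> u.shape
(5, 17, 5, 17)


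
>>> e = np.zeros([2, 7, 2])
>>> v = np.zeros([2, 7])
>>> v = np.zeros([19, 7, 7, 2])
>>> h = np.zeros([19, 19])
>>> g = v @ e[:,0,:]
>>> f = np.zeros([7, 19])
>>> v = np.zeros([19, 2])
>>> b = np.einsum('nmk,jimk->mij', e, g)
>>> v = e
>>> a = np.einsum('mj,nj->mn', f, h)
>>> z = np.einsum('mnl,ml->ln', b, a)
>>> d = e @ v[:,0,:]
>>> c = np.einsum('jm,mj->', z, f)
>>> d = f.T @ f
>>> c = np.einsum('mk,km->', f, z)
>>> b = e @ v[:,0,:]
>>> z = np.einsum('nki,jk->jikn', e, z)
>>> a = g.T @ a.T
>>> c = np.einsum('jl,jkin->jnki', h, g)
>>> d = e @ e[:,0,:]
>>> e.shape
(2, 7, 2)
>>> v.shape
(2, 7, 2)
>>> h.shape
(19, 19)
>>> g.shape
(19, 7, 7, 2)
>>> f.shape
(7, 19)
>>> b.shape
(2, 7, 2)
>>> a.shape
(2, 7, 7, 7)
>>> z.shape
(19, 2, 7, 2)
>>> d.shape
(2, 7, 2)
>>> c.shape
(19, 2, 7, 7)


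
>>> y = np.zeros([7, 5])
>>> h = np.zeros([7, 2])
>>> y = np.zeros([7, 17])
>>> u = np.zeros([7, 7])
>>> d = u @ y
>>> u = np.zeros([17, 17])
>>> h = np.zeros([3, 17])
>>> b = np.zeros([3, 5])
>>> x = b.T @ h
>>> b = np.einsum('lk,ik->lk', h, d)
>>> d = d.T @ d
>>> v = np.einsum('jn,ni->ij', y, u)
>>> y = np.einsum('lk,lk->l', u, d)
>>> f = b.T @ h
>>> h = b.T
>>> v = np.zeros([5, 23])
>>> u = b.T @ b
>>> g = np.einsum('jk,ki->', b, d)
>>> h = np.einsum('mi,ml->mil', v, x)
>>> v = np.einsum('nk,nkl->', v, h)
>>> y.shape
(17,)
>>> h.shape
(5, 23, 17)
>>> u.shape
(17, 17)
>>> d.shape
(17, 17)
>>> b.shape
(3, 17)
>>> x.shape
(5, 17)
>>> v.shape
()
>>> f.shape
(17, 17)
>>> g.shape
()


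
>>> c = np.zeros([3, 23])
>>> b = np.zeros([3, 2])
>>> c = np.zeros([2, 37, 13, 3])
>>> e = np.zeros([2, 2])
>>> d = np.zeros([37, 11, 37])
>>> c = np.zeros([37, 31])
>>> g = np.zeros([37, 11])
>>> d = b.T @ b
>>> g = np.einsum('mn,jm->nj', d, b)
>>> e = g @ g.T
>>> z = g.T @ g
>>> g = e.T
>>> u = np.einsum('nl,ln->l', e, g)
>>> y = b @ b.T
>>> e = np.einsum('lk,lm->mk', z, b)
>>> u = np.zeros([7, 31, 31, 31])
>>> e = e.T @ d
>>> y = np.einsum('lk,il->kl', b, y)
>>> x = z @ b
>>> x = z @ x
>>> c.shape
(37, 31)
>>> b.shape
(3, 2)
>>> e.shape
(3, 2)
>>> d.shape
(2, 2)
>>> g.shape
(2, 2)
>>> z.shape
(3, 3)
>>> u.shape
(7, 31, 31, 31)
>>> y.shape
(2, 3)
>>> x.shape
(3, 2)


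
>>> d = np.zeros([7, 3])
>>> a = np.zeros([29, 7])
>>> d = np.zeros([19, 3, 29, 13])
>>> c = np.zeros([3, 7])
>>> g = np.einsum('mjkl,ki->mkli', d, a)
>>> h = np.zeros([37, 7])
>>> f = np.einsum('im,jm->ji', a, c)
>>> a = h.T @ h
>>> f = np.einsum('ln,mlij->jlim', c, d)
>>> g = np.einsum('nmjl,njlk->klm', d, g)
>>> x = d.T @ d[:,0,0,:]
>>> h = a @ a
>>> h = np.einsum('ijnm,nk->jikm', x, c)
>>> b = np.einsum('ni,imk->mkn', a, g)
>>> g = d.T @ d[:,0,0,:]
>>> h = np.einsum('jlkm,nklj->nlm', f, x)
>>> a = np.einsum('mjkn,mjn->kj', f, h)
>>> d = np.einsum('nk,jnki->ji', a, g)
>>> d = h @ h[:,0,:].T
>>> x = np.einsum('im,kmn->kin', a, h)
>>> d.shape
(13, 3, 13)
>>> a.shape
(29, 3)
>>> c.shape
(3, 7)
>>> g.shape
(13, 29, 3, 13)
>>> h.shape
(13, 3, 19)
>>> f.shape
(13, 3, 29, 19)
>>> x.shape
(13, 29, 19)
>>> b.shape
(13, 3, 7)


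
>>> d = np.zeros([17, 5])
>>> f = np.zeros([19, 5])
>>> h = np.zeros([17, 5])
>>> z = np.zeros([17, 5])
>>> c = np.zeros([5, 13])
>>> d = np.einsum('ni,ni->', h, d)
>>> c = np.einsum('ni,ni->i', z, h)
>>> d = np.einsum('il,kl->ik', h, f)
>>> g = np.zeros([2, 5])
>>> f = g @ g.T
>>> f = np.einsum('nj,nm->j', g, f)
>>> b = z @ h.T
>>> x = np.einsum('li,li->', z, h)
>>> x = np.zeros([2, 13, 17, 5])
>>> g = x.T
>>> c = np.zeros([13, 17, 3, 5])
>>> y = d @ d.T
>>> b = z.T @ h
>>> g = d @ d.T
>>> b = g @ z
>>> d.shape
(17, 19)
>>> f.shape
(5,)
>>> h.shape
(17, 5)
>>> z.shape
(17, 5)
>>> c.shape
(13, 17, 3, 5)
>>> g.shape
(17, 17)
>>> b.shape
(17, 5)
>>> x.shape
(2, 13, 17, 5)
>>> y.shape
(17, 17)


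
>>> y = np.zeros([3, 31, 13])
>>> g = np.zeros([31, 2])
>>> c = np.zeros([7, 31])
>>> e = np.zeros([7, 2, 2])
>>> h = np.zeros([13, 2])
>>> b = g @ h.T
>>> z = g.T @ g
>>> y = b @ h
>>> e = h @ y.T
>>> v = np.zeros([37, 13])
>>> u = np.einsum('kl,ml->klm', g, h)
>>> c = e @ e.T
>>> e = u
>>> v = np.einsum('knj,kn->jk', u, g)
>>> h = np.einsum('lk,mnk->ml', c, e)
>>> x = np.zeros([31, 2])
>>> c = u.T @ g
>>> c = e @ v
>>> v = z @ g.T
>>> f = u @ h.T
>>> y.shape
(31, 2)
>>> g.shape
(31, 2)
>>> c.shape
(31, 2, 31)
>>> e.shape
(31, 2, 13)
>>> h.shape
(31, 13)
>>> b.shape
(31, 13)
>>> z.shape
(2, 2)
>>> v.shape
(2, 31)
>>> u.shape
(31, 2, 13)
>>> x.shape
(31, 2)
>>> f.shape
(31, 2, 31)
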